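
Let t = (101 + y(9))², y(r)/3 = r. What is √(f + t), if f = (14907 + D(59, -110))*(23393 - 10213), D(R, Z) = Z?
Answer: 2*√48760211 ≈ 13966.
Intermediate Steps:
y(r) = 3*r
t = 16384 (t = (101 + 3*9)² = (101 + 27)² = 128² = 16384)
f = 195024460 (f = (14907 - 110)*(23393 - 10213) = 14797*13180 = 195024460)
√(f + t) = √(195024460 + 16384) = √195040844 = 2*√48760211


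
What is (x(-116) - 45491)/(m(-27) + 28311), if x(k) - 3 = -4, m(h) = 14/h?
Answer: -1228284/764383 ≈ -1.6069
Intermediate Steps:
x(k) = -1 (x(k) = 3 - 4 = -1)
(x(-116) - 45491)/(m(-27) + 28311) = (-1 - 45491)/(14/(-27) + 28311) = -45492/(14*(-1/27) + 28311) = -45492/(-14/27 + 28311) = -45492/764383/27 = -45492*27/764383 = -1228284/764383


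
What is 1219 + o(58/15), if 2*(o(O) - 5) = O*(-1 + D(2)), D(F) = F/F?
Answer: 1224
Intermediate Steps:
D(F) = 1
o(O) = 5 (o(O) = 5 + (O*(-1 + 1))/2 = 5 + (O*0)/2 = 5 + (½)*0 = 5 + 0 = 5)
1219 + o(58/15) = 1219 + 5 = 1224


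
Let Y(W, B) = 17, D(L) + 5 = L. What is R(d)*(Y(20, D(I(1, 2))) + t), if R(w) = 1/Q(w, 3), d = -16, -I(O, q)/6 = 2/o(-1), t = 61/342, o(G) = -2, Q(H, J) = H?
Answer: -5875/5472 ≈ -1.0736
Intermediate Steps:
t = 61/342 (t = 61*(1/342) = 61/342 ≈ 0.17836)
I(O, q) = 6 (I(O, q) = -12/(-2) = -12*(-1)/2 = -6*(-1) = 6)
D(L) = -5 + L
R(w) = 1/w
R(d)*(Y(20, D(I(1, 2))) + t) = (17 + 61/342)/(-16) = -1/16*5875/342 = -5875/5472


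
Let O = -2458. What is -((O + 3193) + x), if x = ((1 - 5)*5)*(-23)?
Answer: -1195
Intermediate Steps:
x = 460 (x = -4*5*(-23) = -20*(-23) = 460)
-((O + 3193) + x) = -((-2458 + 3193) + 460) = -(735 + 460) = -1*1195 = -1195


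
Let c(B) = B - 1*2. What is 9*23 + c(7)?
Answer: 212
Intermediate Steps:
c(B) = -2 + B (c(B) = B - 2 = -2 + B)
9*23 + c(7) = 9*23 + (-2 + 7) = 207 + 5 = 212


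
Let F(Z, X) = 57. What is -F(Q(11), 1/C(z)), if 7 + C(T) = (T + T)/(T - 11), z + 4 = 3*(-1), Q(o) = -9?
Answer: -57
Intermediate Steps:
z = -7 (z = -4 + 3*(-1) = -4 - 3 = -7)
C(T) = -7 + 2*T/(-11 + T) (C(T) = -7 + (T + T)/(T - 11) = -7 + (2*T)/(-11 + T) = -7 + 2*T/(-11 + T))
-F(Q(11), 1/C(z)) = -1*57 = -57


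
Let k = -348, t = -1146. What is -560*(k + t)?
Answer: 836640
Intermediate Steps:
-560*(k + t) = -560*(-348 - 1146) = -560*(-1494) = 836640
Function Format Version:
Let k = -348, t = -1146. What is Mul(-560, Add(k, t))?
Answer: 836640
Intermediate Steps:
Mul(-560, Add(k, t)) = Mul(-560, Add(-348, -1146)) = Mul(-560, -1494) = 836640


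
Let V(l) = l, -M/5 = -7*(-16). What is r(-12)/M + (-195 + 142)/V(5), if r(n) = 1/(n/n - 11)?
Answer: -59359/5600 ≈ -10.600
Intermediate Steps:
M = -560 (M = -(-35)*(-16) = -5*112 = -560)
r(n) = -⅒ (r(n) = 1/(1 - 11) = 1/(-10) = -⅒)
r(-12)/M + (-195 + 142)/V(5) = -⅒/(-560) + (-195 + 142)/5 = -⅒*(-1/560) - 53*⅕ = 1/5600 - 53/5 = -59359/5600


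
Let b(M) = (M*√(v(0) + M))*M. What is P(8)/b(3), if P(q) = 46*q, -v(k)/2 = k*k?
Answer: 368*√3/27 ≈ 23.607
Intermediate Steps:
v(k) = -2*k² (v(k) = -2*k*k = -2*k²)
b(M) = M^(5/2) (b(M) = (M*√(-2*0² + M))*M = (M*√(-2*0 + M))*M = (M*√(0 + M))*M = (M*√M)*M = M^(3/2)*M = M^(5/2))
P(8)/b(3) = (46*8)/(3^(5/2)) = 368/((9*√3)) = 368*(√3/27) = 368*√3/27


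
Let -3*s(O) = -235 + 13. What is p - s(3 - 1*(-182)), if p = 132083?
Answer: 132009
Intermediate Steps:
s(O) = 74 (s(O) = -(-235 + 13)/3 = -1/3*(-222) = 74)
p - s(3 - 1*(-182)) = 132083 - 1*74 = 132083 - 74 = 132009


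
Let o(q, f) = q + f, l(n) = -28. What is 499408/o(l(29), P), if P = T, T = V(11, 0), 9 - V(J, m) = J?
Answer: -249704/15 ≈ -16647.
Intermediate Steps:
V(J, m) = 9 - J
T = -2 (T = 9 - 1*11 = 9 - 11 = -2)
P = -2
o(q, f) = f + q
499408/o(l(29), P) = 499408/(-2 - 28) = 499408/(-30) = 499408*(-1/30) = -249704/15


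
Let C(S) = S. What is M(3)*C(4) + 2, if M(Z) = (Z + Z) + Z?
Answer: 38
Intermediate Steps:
M(Z) = 3*Z (M(Z) = 2*Z + Z = 3*Z)
M(3)*C(4) + 2 = (3*3)*4 + 2 = 9*4 + 2 = 36 + 2 = 38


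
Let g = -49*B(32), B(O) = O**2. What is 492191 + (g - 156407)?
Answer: 285608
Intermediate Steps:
g = -50176 (g = -49*32**2 = -49*1024 = -50176)
492191 + (g - 156407) = 492191 + (-50176 - 156407) = 492191 - 206583 = 285608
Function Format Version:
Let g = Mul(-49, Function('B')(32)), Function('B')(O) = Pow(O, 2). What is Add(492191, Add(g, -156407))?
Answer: 285608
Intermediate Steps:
g = -50176 (g = Mul(-49, Pow(32, 2)) = Mul(-49, 1024) = -50176)
Add(492191, Add(g, -156407)) = Add(492191, Add(-50176, -156407)) = Add(492191, -206583) = 285608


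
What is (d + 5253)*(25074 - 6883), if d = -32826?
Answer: -501580443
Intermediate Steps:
(d + 5253)*(25074 - 6883) = (-32826 + 5253)*(25074 - 6883) = -27573*18191 = -501580443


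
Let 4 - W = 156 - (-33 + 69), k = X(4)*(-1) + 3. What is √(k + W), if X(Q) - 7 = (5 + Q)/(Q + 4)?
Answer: I*√1938/4 ≈ 11.006*I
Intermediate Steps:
X(Q) = 7 + (5 + Q)/(4 + Q) (X(Q) = 7 + (5 + Q)/(Q + 4) = 7 + (5 + Q)/(4 + Q))
k = -41/8 (k = ((33 + 8*4)/(4 + 4))*(-1) + 3 = ((33 + 32)/8)*(-1) + 3 = ((⅛)*65)*(-1) + 3 = (65/8)*(-1) + 3 = -65/8 + 3 = -41/8 ≈ -5.1250)
W = -116 (W = 4 - (156 - (-33 + 69)) = 4 - (156 - 1*36) = 4 - (156 - 36) = 4 - 1*120 = 4 - 120 = -116)
√(k + W) = √(-41/8 - 116) = √(-969/8) = I*√1938/4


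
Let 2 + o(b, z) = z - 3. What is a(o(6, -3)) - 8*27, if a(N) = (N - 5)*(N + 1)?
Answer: -125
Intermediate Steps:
o(b, z) = -5 + z (o(b, z) = -2 + (z - 3) = -2 + (-3 + z) = -5 + z)
a(N) = (1 + N)*(-5 + N) (a(N) = (-5 + N)*(1 + N) = (1 + N)*(-5 + N))
a(o(6, -3)) - 8*27 = (-5 + (-5 - 3)² - 4*(-5 - 3)) - 8*27 = (-5 + (-8)² - 4*(-8)) - 216 = (-5 + 64 + 32) - 216 = 91 - 216 = -125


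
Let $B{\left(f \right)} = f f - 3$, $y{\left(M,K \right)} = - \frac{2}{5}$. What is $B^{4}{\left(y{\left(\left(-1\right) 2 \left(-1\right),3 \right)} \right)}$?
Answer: $\frac{25411681}{390625} \approx 65.054$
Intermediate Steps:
$y{\left(M,K \right)} = - \frac{2}{5}$ ($y{\left(M,K \right)} = \left(-2\right) \frac{1}{5} = - \frac{2}{5}$)
$B{\left(f \right)} = -3 + f^{2}$ ($B{\left(f \right)} = f^{2} - 3 = -3 + f^{2}$)
$B^{4}{\left(y{\left(\left(-1\right) 2 \left(-1\right),3 \right)} \right)} = \left(-3 + \left(- \frac{2}{5}\right)^{2}\right)^{4} = \left(-3 + \frac{4}{25}\right)^{4} = \left(- \frac{71}{25}\right)^{4} = \frac{25411681}{390625}$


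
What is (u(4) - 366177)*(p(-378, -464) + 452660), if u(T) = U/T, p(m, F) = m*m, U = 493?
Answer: -218001114490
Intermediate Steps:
p(m, F) = m**2
u(T) = 493/T
(u(4) - 366177)*(p(-378, -464) + 452660) = (493/4 - 366177)*((-378)**2 + 452660) = (493*(1/4) - 366177)*(142884 + 452660) = (493/4 - 366177)*595544 = -1464215/4*595544 = -218001114490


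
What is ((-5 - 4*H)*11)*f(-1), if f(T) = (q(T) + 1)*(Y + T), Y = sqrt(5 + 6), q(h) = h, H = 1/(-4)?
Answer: 0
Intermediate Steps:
H = -1/4 ≈ -0.25000
Y = sqrt(11) ≈ 3.3166
f(T) = (1 + T)*(T + sqrt(11)) (f(T) = (T + 1)*(sqrt(11) + T) = (1 + T)*(T + sqrt(11)))
((-5 - 4*H)*11)*f(-1) = ((-5 - 4*(-1/4))*11)*(-1 + sqrt(11) + (-1)**2 - sqrt(11)) = ((-5 + 1)*11)*(-1 + sqrt(11) + 1 - sqrt(11)) = -4*11*0 = -44*0 = 0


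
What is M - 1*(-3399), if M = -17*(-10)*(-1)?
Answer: 3229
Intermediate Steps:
M = -170 (M = 170*(-1) = -170)
M - 1*(-3399) = -170 - 1*(-3399) = -170 + 3399 = 3229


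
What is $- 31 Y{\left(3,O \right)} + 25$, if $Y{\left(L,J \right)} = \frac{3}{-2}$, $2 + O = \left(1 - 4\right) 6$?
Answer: $\frac{143}{2} \approx 71.5$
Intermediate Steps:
$O = -20$ ($O = -2 + \left(1 - 4\right) 6 = -2 - 18 = -20$)
$Y{\left(L,J \right)} = - \frac{3}{2}$ ($Y{\left(L,J \right)} = 3 \left(- \frac{1}{2}\right) = - \frac{3}{2}$)
$- 31 Y{\left(3,O \right)} + 25 = \left(-31\right) \left(- \frac{3}{2}\right) + 25 = \frac{93}{2} + 25 = \frac{143}{2}$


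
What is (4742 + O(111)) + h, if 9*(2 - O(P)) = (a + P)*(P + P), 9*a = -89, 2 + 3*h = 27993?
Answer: 312667/27 ≈ 11580.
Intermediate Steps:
h = 27991/3 (h = -⅔ + (⅓)*27993 = -⅔ + 9331 = 27991/3 ≈ 9330.3)
a = -89/9 (a = (⅑)*(-89) = -89/9 ≈ -9.8889)
O(P) = 2 - 2*P*(-89/9 + P)/9 (O(P) = 2 - (-89/9 + P)*(P + P)/9 = 2 - (-89/9 + P)*2*P/9 = 2 - 2*P*(-89/9 + P)/9)
(4742 + O(111)) + h = (4742 + (2 - 2/9*111² + (178/81)*111)) + 27991/3 = (4742 + (2 - 2/9*12321 + 6586/27)) + 27991/3 = (4742 + (2 - 2738 + 6586/27)) + 27991/3 = (4742 - 67286/27) + 27991/3 = 60748/27 + 27991/3 = 312667/27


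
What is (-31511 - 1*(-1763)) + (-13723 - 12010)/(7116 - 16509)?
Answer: -279397231/9393 ≈ -29745.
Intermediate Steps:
(-31511 - 1*(-1763)) + (-13723 - 12010)/(7116 - 16509) = (-31511 + 1763) - 25733/(-9393) = -29748 - 25733*(-1/9393) = -29748 + 25733/9393 = -279397231/9393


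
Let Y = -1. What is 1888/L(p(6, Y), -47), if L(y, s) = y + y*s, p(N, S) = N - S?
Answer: -944/161 ≈ -5.8634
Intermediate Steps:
L(y, s) = y + s*y
1888/L(p(6, Y), -47) = 1888/(((6 - 1*(-1))*(1 - 47))) = 1888/(((6 + 1)*(-46))) = 1888/((7*(-46))) = 1888/(-322) = 1888*(-1/322) = -944/161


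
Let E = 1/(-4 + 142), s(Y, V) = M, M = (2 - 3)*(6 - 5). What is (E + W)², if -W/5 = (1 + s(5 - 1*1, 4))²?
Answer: 1/19044 ≈ 5.2510e-5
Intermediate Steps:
M = -1 (M = -1*1 = -1)
s(Y, V) = -1
W = 0 (W = -5*(1 - 1)² = -5*0² = -5*0 = 0)
E = 1/138 ≈ 0.0072464
(E + W)² = (1/138 + 0)² = (1/138)² = 1/19044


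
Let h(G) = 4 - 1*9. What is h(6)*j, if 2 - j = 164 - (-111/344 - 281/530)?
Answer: 14845667/18232 ≈ 814.26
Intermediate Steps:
h(G) = -5 (h(G) = 4 - 9 = -5)
j = -14845667/91160 (j = 2 - (164 - (-111/344 - 281/530)) = 2 - (164 - 1*(-77747/91160)) = 2 - (164 + 77747/91160) = 2 - 1*15027987/91160 = 2 - 15027987/91160 = -14845667/91160 ≈ -162.85)
h(6)*j = -5*(-14845667/91160) = 14845667/18232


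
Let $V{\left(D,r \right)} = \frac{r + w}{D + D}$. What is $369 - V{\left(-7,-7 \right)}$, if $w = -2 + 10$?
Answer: $\frac{5167}{14} \approx 369.07$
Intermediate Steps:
$w = 8$
$V{\left(D,r \right)} = \frac{8 + r}{2 D}$ ($V{\left(D,r \right)} = \frac{r + 8}{D + D} = \frac{8 + r}{2 D}$)
$369 - V{\left(-7,-7 \right)} = 369 - \frac{8 - 7}{2 \left(-7\right)} = 369 - \frac{1}{2} \left(- \frac{1}{7}\right) 1 = 369 - - \frac{1}{14} = 369 + \frac{1}{14} = \frac{5167}{14}$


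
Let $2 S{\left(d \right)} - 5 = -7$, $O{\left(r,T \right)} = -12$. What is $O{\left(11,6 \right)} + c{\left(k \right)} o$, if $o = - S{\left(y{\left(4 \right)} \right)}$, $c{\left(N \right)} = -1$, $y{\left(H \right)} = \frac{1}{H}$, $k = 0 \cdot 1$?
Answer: $-13$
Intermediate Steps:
$k = 0$
$S{\left(d \right)} = -1$ ($S{\left(d \right)} = \frac{5}{2} + \frac{1}{2} \left(-7\right) = \frac{5}{2} - \frac{7}{2} = -1$)
$o = 1$ ($o = \left(-1\right) \left(-1\right) = 1$)
$O{\left(11,6 \right)} + c{\left(k \right)} o = -12 - 1 = -13$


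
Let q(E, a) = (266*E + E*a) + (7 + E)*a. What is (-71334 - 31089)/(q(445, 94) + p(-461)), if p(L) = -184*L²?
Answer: 102423/38901176 ≈ 0.0026329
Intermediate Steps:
q(E, a) = 266*E + E*a + a*(7 + E) (q(E, a) = (266*E + E*a) + a*(7 + E) = 266*E + E*a + a*(7 + E))
(-71334 - 31089)/(q(445, 94) + p(-461)) = (-71334 - 31089)/((7*94 + 266*445 + 2*445*94) - 184*(-461)²) = -102423/((658 + 118370 + 83660) - 184*212521) = -102423/(202688 - 39103864) = -102423/(-38901176) = -102423*(-1/38901176) = 102423/38901176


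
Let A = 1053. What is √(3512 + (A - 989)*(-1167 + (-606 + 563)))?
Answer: 2*I*√18482 ≈ 271.9*I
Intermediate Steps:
√(3512 + (A - 989)*(-1167 + (-606 + 563))) = √(3512 + (1053 - 989)*(-1167 + (-606 + 563))) = √(3512 + 64*(-1167 - 43)) = √(3512 + 64*(-1210)) = √(3512 - 77440) = √(-73928) = 2*I*√18482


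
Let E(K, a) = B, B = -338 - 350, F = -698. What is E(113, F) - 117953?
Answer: -118641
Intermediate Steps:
B = -688
E(K, a) = -688
E(113, F) - 117953 = -688 - 117953 = -118641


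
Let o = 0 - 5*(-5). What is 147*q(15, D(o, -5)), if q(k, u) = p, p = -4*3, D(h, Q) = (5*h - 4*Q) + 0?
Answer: -1764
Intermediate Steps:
o = 25 (o = 0 + 25 = 25)
D(h, Q) = -4*Q + 5*h (D(h, Q) = (-4*Q + 5*h) + 0 = -4*Q + 5*h)
p = -12
q(k, u) = -12
147*q(15, D(o, -5)) = 147*(-12) = -1764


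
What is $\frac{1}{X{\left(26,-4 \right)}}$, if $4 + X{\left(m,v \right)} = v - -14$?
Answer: $\frac{1}{6} \approx 0.16667$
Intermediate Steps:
$X{\left(m,v \right)} = 10 + v$ ($X{\left(m,v \right)} = -4 + \left(v - -14\right) = -4 + \left(v + 14\right) = -4 + \left(14 + v\right) = 10 + v$)
$\frac{1}{X{\left(26,-4 \right)}} = \frac{1}{10 - 4} = \frac{1}{6}$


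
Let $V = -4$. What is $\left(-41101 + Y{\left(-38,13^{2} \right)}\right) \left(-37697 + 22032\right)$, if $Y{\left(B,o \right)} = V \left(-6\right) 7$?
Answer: $641215445$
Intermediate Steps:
$Y{\left(B,o \right)} = 168$ ($Y{\left(B,o \right)} = \left(-4\right) \left(-6\right) 7 = 24 \cdot 7 = 168$)
$\left(-41101 + Y{\left(-38,13^{2} \right)}\right) \left(-37697 + 22032\right) = \left(-41101 + 168\right) \left(-37697 + 22032\right) = \left(-40933\right) \left(-15665\right) = 641215445$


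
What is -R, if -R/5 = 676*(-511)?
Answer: -1727180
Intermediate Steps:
R = 1727180 (R = -3380*(-511) = -5*(-345436) = 1727180)
-R = -1*1727180 = -1727180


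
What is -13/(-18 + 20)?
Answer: -13/2 ≈ -6.5000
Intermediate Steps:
-13/(-18 + 20) = -13/2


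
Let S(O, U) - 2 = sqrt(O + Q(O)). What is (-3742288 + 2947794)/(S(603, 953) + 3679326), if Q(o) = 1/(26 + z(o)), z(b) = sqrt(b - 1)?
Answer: -794494/(3679328 + sqrt(603 + 1/(26 + sqrt(602)))) ≈ -0.21593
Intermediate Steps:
z(b) = sqrt(-1 + b)
Q(o) = 1/(26 + sqrt(-1 + o))
S(O, U) = 2 + sqrt(O + 1/(26 + sqrt(-1 + O)))
(-3742288 + 2947794)/(S(603, 953) + 3679326) = (-3742288 + 2947794)/((2 + sqrt((1 + 603*(26 + sqrt(-1 + 603)))/(26 + sqrt(-1 + 603)))) + 3679326) = -794494/((2 + sqrt((1 + 603*(26 + sqrt(602)))/(26 + sqrt(602)))) + 3679326) = -794494/((2 + sqrt((1 + (15678 + 603*sqrt(602)))/(26 + sqrt(602)))) + 3679326) = -794494/((2 + sqrt((15679 + 603*sqrt(602))/(26 + sqrt(602)))) + 3679326) = -794494/((2 + sqrt(15679 + 603*sqrt(602))/sqrt(26 + sqrt(602))) + 3679326) = -794494/(3679328 + sqrt(15679 + 603*sqrt(602))/sqrt(26 + sqrt(602)))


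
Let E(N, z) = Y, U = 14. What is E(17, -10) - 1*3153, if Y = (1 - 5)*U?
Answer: -3209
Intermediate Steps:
Y = -56 (Y = (1 - 5)*14 = -4*14 = -56)
E(N, z) = -56
E(17, -10) - 1*3153 = -56 - 1*3153 = -56 - 3153 = -3209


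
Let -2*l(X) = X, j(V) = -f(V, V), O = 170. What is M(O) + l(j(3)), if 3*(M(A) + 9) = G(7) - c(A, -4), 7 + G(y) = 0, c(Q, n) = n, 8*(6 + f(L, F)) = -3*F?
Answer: -217/16 ≈ -13.563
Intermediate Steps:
f(L, F) = -6 - 3*F/8 (f(L, F) = -6 + (-3*F)/8 = -6 - 3*F/8)
j(V) = 6 + 3*V/8 (j(V) = -(-6 - 3*V/8) = 6 + 3*V/8)
l(X) = -X/2
G(y) = -7 (G(y) = -7 + 0 = -7)
M(A) = -10 (M(A) = -9 + (-7 - 1*(-4))/3 = -9 + (-7 + 4)/3 = -9 + (⅓)*(-3) = -9 - 1 = -10)
M(O) + l(j(3)) = -10 - (6 + (3/8)*3)/2 = -10 - (6 + 9/8)/2 = -10 - ½*57/8 = -10 - 57/16 = -217/16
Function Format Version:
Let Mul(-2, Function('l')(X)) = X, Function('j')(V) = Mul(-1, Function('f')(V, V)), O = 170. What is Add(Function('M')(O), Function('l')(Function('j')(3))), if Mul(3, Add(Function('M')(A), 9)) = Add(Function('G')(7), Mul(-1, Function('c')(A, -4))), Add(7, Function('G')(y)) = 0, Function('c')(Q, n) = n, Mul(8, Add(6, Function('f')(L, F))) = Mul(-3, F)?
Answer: Rational(-217, 16) ≈ -13.563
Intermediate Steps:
Function('f')(L, F) = Add(-6, Mul(Rational(-3, 8), F)) (Function('f')(L, F) = Add(-6, Mul(Rational(1, 8), Mul(-3, F))) = Add(-6, Mul(Rational(-3, 8), F)))
Function('j')(V) = Add(6, Mul(Rational(3, 8), V)) (Function('j')(V) = Mul(-1, Add(-6, Mul(Rational(-3, 8), V))) = Add(6, Mul(Rational(3, 8), V)))
Function('l')(X) = Mul(Rational(-1, 2), X)
Function('G')(y) = -7 (Function('G')(y) = Add(-7, 0) = -7)
Function('M')(A) = -10 (Function('M')(A) = Add(-9, Mul(Rational(1, 3), Add(-7, Mul(-1, -4)))) = Add(-9, Mul(Rational(1, 3), Add(-7, 4))) = Add(-9, Mul(Rational(1, 3), -3)) = Add(-9, -1) = -10)
Add(Function('M')(O), Function('l')(Function('j')(3))) = Add(-10, Mul(Rational(-1, 2), Add(6, Mul(Rational(3, 8), 3)))) = Add(-10, Mul(Rational(-1, 2), Add(6, Rational(9, 8)))) = Add(-10, Mul(Rational(-1, 2), Rational(57, 8))) = Add(-10, Rational(-57, 16)) = Rational(-217, 16)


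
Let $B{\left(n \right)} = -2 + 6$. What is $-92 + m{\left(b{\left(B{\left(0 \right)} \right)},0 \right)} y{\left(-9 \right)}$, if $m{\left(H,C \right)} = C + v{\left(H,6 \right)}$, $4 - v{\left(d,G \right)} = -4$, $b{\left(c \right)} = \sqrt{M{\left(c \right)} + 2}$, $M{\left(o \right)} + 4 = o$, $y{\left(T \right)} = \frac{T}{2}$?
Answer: $-128$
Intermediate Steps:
$y{\left(T \right)} = \frac{T}{2}$ ($y{\left(T \right)} = T \frac{1}{2} = \frac{T}{2}$)
$M{\left(o \right)} = -4 + o$
$B{\left(n \right)} = 4$
$b{\left(c \right)} = \sqrt{-2 + c}$ ($b{\left(c \right)} = \sqrt{\left(-4 + c\right) + 2} = \sqrt{-2 + c}$)
$v{\left(d,G \right)} = 8$ ($v{\left(d,G \right)} = 4 - -4 = 4 + 4 = 8$)
$m{\left(H,C \right)} = 8 + C$ ($m{\left(H,C \right)} = C + 8 = 8 + C$)
$-92 + m{\left(b{\left(B{\left(0 \right)} \right)},0 \right)} y{\left(-9 \right)} = -92 + \left(8 + 0\right) \frac{1}{2} \left(-9\right) = -92 + 8 \left(- \frac{9}{2}\right) = -92 - 36 = -128$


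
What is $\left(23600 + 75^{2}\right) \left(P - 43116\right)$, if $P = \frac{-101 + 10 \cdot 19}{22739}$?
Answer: $- \frac{28652617707875}{22739} \approx -1.2601 \cdot 10^{9}$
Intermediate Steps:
$P = \frac{89}{22739}$ ($P = \left(-101 + 190\right) \frac{1}{22739} = 89 \cdot \frac{1}{22739} = \frac{89}{22739} \approx 0.003914$)
$\left(23600 + 75^{2}\right) \left(P - 43116\right) = \left(23600 + 75^{2}\right) \left(\frac{89}{22739} - 43116\right) = \left(23600 + 5625\right) \left(- \frac{980414635}{22739}\right) = 29225 \left(- \frac{980414635}{22739}\right) = - \frac{28652617707875}{22739}$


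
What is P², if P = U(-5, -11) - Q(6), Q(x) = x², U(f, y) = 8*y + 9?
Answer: 13225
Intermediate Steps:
U(f, y) = 9 + 8*y
P = -115 (P = (9 + 8*(-11)) - 1*6² = (9 - 88) - 1*36 = -79 - 36 = -115)
P² = (-115)² = 13225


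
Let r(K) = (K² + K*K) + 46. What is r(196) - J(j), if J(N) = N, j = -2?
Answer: 76880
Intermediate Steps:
r(K) = 46 + 2*K² (r(K) = (K² + K²) + 46 = 2*K² + 46 = 46 + 2*K²)
r(196) - J(j) = (46 + 2*196²) - 1*(-2) = (46 + 2*38416) + 2 = (46 + 76832) + 2 = 76878 + 2 = 76880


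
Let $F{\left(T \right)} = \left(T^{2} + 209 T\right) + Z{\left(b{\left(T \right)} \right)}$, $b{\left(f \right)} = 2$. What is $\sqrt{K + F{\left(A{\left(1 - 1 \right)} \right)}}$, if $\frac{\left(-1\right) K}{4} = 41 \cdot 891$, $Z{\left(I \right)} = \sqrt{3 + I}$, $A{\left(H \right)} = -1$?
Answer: $\sqrt{-146332 + \sqrt{5}} \approx 382.53 i$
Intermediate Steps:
$F{\left(T \right)} = \sqrt{5} + T^{2} + 209 T$ ($F{\left(T \right)} = \left(T^{2} + 209 T\right) + \sqrt{3 + 2} = \left(T^{2} + 209 T\right) + \sqrt{5} = \sqrt{5} + T^{2} + 209 T$)
$K = -146124$ ($K = - 4 \cdot 41 \cdot 891 = \left(-4\right) 36531 = -146124$)
$\sqrt{K + F{\left(A{\left(1 - 1 \right)} \right)}} = \sqrt{-146124 + \left(\sqrt{5} + \left(-1\right)^{2} + 209 \left(-1\right)\right)} = \sqrt{-146124 + \left(\sqrt{5} + 1 - 209\right)} = \sqrt{-146124 - \left(208 - \sqrt{5}\right)} = \sqrt{-146332 + \sqrt{5}}$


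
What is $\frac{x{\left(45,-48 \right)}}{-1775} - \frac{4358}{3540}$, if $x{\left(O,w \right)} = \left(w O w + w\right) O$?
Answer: $- \frac{330326261}{125670} \approx -2628.5$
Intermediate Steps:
$x{\left(O,w \right)} = O \left(w + O w^{2}\right)$ ($x{\left(O,w \right)} = \left(O w w + w\right) O = \left(O w^{2} + w\right) O = \left(w + O w^{2}\right) O = O \left(w + O w^{2}\right)$)
$\frac{x{\left(45,-48 \right)}}{-1775} - \frac{4358}{3540} = \frac{45 \left(-48\right) \left(1 + 45 \left(-48\right)\right)}{-1775} - \frac{4358}{3540} = 45 \left(-48\right) \left(1 - 2160\right) \left(- \frac{1}{1775}\right) - \frac{2179}{1770} = 45 \left(-48\right) \left(-2159\right) \left(- \frac{1}{1775}\right) - \frac{2179}{1770} = 4663440 \left(- \frac{1}{1775}\right) - \frac{2179}{1770} = - \frac{932688}{355} - \frac{2179}{1770} = - \frac{330326261}{125670}$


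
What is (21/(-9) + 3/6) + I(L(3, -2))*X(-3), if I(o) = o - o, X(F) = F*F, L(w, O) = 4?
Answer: -11/6 ≈ -1.8333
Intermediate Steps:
X(F) = F²
I(o) = 0
(21/(-9) + 3/6) + I(L(3, -2))*X(-3) = (21/(-9) + 3/6) + 0*(-3)² = (21*(-⅑) + 3*(⅙)) + 0*9 = (-7/3 + ½) + 0 = -11/6 + 0 = -11/6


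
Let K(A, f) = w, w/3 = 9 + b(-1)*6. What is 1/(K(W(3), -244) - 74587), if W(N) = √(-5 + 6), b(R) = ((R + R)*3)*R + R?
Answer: -1/74470 ≈ -1.3428e-5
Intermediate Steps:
b(R) = R + 6*R² (b(R) = ((2*R)*3)*R + R = (6*R)*R + R = 6*R² + R = R + 6*R²)
W(N) = 1 (W(N) = √1 = 1)
w = 117 (w = 3*(9 - (1 + 6*(-1))*6) = 3*(9 - (1 - 6)*6) = 3*(9 - 1*(-5)*6) = 3*(9 + 5*6) = 3*(9 + 30) = 3*39 = 117)
K(A, f) = 117
1/(K(W(3), -244) - 74587) = 1/(117 - 74587) = 1/(-74470) = -1/74470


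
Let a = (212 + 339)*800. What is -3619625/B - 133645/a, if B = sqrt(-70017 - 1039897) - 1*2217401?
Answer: 115232660205082553/86694221948734880 + 723925*I*sqrt(1109914)/983373660943 ≈ 1.3292 + 0.00077557*I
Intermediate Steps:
a = 440800 (a = 551*800 = 440800)
B = -2217401 + I*sqrt(1109914) (B = sqrt(-1109914) - 2217401 = I*sqrt(1109914) - 2217401 = -2217401 + I*sqrt(1109914) ≈ -2.2174e+6 + 1053.5*I)
-3619625/B - 133645/a = -3619625/(-2217401 + I*sqrt(1109914)) - 133645/440800 = -3619625/(-2217401 + I*sqrt(1109914)) - 133645*1/440800 = -3619625/(-2217401 + I*sqrt(1109914)) - 26729/88160 = -26729/88160 - 3619625/(-2217401 + I*sqrt(1109914))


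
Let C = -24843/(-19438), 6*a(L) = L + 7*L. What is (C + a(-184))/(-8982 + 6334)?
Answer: 14231839/154415472 ≈ 0.092166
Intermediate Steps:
a(L) = 4*L/3 (a(L) = (L + 7*L)/6 = (8*L)/6 = 4*L/3)
C = 24843/19438 (C = -24843*(-1/19438) = 24843/19438 ≈ 1.2781)
(C + a(-184))/(-8982 + 6334) = (24843/19438 + (4/3)*(-184))/(-8982 + 6334) = (24843/19438 - 736/3)/(-2648) = -14231839/58314*(-1/2648) = 14231839/154415472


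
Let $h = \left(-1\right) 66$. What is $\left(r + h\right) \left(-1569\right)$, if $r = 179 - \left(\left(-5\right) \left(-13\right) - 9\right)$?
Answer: $-89433$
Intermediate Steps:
$h = -66$
$r = 123$ ($r = 179 - \left(65 - 9\right) = 179 - 56 = 123$)
$\left(r + h\right) \left(-1569\right) = \left(123 - 66\right) \left(-1569\right) = 57 \left(-1569\right) = -89433$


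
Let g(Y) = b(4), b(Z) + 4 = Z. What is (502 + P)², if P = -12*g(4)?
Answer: 252004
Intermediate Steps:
b(Z) = -4 + Z
g(Y) = 0 (g(Y) = -4 + 4 = 0)
P = 0 (P = -12*0 = 0)
(502 + P)² = (502 + 0)² = 502² = 252004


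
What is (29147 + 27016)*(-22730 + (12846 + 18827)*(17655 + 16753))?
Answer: 61205418266202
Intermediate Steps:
(29147 + 27016)*(-22730 + (12846 + 18827)*(17655 + 16753)) = 56163*(-22730 + 31673*34408) = 56163*(-22730 + 1089804584) = 56163*1089781854 = 61205418266202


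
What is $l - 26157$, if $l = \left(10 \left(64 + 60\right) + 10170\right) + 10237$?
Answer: $-4510$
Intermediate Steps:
$l = 21647$ ($l = \left(10 \cdot 124 + 10170\right) + 10237 = \left(1240 + 10170\right) + 10237 = 11410 + 10237 = 21647$)
$l - 26157 = 21647 - 26157 = -4510$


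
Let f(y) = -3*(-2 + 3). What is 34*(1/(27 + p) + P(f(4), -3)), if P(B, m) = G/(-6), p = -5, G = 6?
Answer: -357/11 ≈ -32.455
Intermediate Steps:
f(y) = -3 (f(y) = -3*1 = -3)
P(B, m) = -1 (P(B, m) = 6/(-6) = 6*(-⅙) = -1)
34*(1/(27 + p) + P(f(4), -3)) = 34*(1/(27 - 5) - 1) = 34*(1/22 - 1) = 34*(-21/22) = -357/11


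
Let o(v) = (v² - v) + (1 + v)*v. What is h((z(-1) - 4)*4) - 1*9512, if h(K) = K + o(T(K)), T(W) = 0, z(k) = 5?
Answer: -9508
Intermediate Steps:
o(v) = v² - v + v*(1 + v) (o(v) = (v² - v) + v*(1 + v) = v² - v + v*(1 + v))
h(K) = K (h(K) = K + 2*0² = K + 2*0 = K + 0 = K)
h((z(-1) - 4)*4) - 1*9512 = (5 - 4)*4 - 1*9512 = 1*4 - 9512 = 4 - 9512 = -9508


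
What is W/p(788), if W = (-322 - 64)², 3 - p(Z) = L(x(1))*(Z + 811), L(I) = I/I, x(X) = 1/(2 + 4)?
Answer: -37249/399 ≈ -93.356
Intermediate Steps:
x(X) = ⅙ (x(X) = 1/6 = ⅙)
L(I) = 1
p(Z) = -808 - Z (p(Z) = 3 - (Z + 811) = 3 - (811 + Z) = 3 + (-811 - Z) = -808 - Z)
W = 148996 (W = (-386)² = 148996)
W/p(788) = 148996/(-808 - 1*788) = 148996/(-808 - 788) = 148996/(-1596) = 148996*(-1/1596) = -37249/399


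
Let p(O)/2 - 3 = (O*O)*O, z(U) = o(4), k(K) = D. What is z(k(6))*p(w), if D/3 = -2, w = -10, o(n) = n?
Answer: -7976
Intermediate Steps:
D = -6 (D = 3*(-2) = -6)
k(K) = -6
z(U) = 4
p(O) = 6 + 2*O**3 (p(O) = 6 + 2*((O*O)*O) = 6 + 2*(O**2*O) = 6 + 2*O**3)
z(k(6))*p(w) = 4*(6 + 2*(-10)**3) = 4*(6 + 2*(-1000)) = 4*(6 - 2000) = 4*(-1994) = -7976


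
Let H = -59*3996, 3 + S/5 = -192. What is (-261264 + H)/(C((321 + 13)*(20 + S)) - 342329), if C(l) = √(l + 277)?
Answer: 85073549106/58594731467 + 248514*I*√318693/58594731467 ≈ 1.4519 + 0.0023943*I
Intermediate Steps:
S = -975 (S = -15 + 5*(-192) = -15 - 960 = -975)
H = -235764
C(l) = √(277 + l)
(-261264 + H)/(C((321 + 13)*(20 + S)) - 342329) = (-261264 - 235764)/(√(277 + (321 + 13)*(20 - 975)) - 342329) = -497028/(√(277 + 334*(-955)) - 342329) = -497028/(√(277 - 318970) - 342329) = -497028/(√(-318693) - 342329) = -497028/(I*√318693 - 342329) = -497028/(-342329 + I*√318693)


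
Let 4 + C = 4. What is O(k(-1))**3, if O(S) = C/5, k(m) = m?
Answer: 0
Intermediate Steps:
C = 0 (C = -4 + 4 = 0)
O(S) = 0 (O(S) = 0/5 = 0*(1/5) = 0)
O(k(-1))**3 = 0**3 = 0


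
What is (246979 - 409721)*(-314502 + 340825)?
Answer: -4283857666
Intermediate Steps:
(246979 - 409721)*(-314502 + 340825) = -162742*26323 = -4283857666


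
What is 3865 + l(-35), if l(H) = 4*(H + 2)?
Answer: 3733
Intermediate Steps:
l(H) = 8 + 4*H (l(H) = 4*(2 + H) = 8 + 4*H)
3865 + l(-35) = 3865 + (8 + 4*(-35)) = 3865 + (8 - 140) = 3865 - 132 = 3733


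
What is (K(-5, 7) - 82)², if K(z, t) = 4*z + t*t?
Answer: 2809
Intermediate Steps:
K(z, t) = t² + 4*z (K(z, t) = 4*z + t² = t² + 4*z)
(K(-5, 7) - 82)² = ((7² + 4*(-5)) - 82)² = ((49 - 20) - 82)² = (29 - 82)² = (-53)² = 2809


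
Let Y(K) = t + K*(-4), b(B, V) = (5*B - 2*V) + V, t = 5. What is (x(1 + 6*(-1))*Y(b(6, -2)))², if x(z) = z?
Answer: 378225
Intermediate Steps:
b(B, V) = -V + 5*B (b(B, V) = (-2*V + 5*B) + V = -V + 5*B)
Y(K) = 5 - 4*K (Y(K) = 5 + K*(-4) = 5 - 4*K)
(x(1 + 6*(-1))*Y(b(6, -2)))² = ((1 + 6*(-1))*(5 - 4*(-1*(-2) + 5*6)))² = ((1 - 6)*(5 - 4*(2 + 30)))² = (-5*(5 - 4*32))² = (-5*(5 - 128))² = (-5*(-123))² = 615² = 378225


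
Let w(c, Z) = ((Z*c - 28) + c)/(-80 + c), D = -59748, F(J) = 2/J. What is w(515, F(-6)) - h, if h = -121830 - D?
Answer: 81017956/1305 ≈ 62083.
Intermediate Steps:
h = -62082 (h = -121830 - 1*(-59748) = -121830 + 59748 = -62082)
w(c, Z) = (-28 + c + Z*c)/(-80 + c) (w(c, Z) = ((-28 + Z*c) + c)/(-80 + c) = (-28 + c + Z*c)/(-80 + c))
w(515, F(-6)) - h = (-28 + 515 + (2/(-6))*515)/(-80 + 515) - 1*(-62082) = (-28 + 515 + (2*(-⅙))*515)/435 + 62082 = (-28 + 515 - ⅓*515)/435 + 62082 = (-28 + 515 - 515/3)/435 + 62082 = (1/435)*(946/3) + 62082 = 946/1305 + 62082 = 81017956/1305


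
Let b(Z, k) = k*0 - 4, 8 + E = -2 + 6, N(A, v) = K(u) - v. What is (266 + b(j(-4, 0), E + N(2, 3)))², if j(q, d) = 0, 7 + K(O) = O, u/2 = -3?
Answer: 68644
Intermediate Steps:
u = -6 (u = 2*(-3) = -6)
K(O) = -7 + O
N(A, v) = -13 - v (N(A, v) = (-7 - 6) - v = -13 - v)
E = -4 (E = -8 + (-2 + 6) = -8 + 4 = -4)
b(Z, k) = -4 (b(Z, k) = 0 - 4 = -4)
(266 + b(j(-4, 0), E + N(2, 3)))² = (266 - 4)² = 262² = 68644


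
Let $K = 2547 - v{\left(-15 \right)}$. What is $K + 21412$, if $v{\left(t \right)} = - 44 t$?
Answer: $23299$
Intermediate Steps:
$K = 1887$ ($K = 2547 - \left(-44\right) \left(-15\right) = 2547 - 660 = 1887$)
$K + 21412 = 1887 + 21412 = 23299$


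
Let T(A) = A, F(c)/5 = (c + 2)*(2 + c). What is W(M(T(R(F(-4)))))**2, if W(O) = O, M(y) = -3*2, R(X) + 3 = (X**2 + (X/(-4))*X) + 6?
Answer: 36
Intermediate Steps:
F(c) = 5*(2 + c)**2 (F(c) = 5*((c + 2)*(2 + c)) = 5*((2 + c)*(2 + c)) = 5*(2 + c)**2)
R(X) = 3 + 3*X**2/4 (R(X) = -3 + ((X**2 + (X/(-4))*X) + 6) = -3 + ((X**2 + (X*(-1/4))*X) + 6) = -3 + ((X**2 + (-X/4)*X) + 6) = -3 + ((X**2 - X**2/4) + 6) = -3 + (3*X**2/4 + 6) = -3 + (6 + 3*X**2/4) = 3 + 3*X**2/4)
M(y) = -6
W(M(T(R(F(-4)))))**2 = (-6)**2 = 36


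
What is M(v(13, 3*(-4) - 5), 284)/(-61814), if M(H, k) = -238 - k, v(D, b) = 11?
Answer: 261/30907 ≈ 0.0084447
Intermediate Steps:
M(v(13, 3*(-4) - 5), 284)/(-61814) = (-238 - 1*284)/(-61814) = (-238 - 284)*(-1/61814) = -522*(-1/61814) = 261/30907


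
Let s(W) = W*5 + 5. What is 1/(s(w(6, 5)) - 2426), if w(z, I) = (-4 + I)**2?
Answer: -1/2416 ≈ -0.00041391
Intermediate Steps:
s(W) = 5 + 5*W (s(W) = 5*W + 5 = 5 + 5*W)
1/(s(w(6, 5)) - 2426) = 1/((5 + 5*(-4 + 5)**2) - 2426) = 1/((5 + 5*1**2) - 2426) = 1/((5 + 5*1) - 2426) = 1/((5 + 5) - 2426) = 1/(10 - 2426) = 1/(-2416) = -1/2416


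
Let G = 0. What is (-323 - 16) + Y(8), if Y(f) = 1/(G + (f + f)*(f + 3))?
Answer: -59663/176 ≈ -338.99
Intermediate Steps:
Y(f) = 1/(2*f*(3 + f)) (Y(f) = 1/(0 + (f + f)*(f + 3)) = 1/(0 + (2*f)*(3 + f)) = 1/(0 + 2*f*(3 + f)) = 1/(2*f*(3 + f)))
(-323 - 16) + Y(8) = (-323 - 16) + (½)/(8*(3 + 8)) = -339 + (½)*(⅛)/11 = -339 + (½)*(⅛)*(1/11) = -339 + 1/176 = -59663/176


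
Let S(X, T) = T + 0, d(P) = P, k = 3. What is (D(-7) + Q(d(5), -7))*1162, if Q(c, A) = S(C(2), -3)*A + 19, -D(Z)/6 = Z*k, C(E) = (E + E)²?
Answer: 192892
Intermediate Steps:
C(E) = 4*E² (C(E) = (2*E)² = 4*E²)
D(Z) = -18*Z (D(Z) = -6*Z*3 = -18*Z)
S(X, T) = T
Q(c, A) = 19 - 3*A (Q(c, A) = -3*A + 19 = 19 - 3*A)
(D(-7) + Q(d(5), -7))*1162 = (-18*(-7) + (19 - 3*(-7)))*1162 = (126 + (19 + 21))*1162 = (126 + 40)*1162 = 166*1162 = 192892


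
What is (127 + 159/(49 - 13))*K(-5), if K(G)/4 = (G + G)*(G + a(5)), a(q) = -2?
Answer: 110390/3 ≈ 36797.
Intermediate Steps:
K(G) = 8*G*(-2 + G) (K(G) = 4*((G + G)*(G - 2)) = 4*((2*G)*(-2 + G)) = 4*(2*G*(-2 + G)) = 8*G*(-2 + G))
(127 + 159/(49 - 13))*K(-5) = (127 + 159/(49 - 13))*(8*(-5)*(-2 - 5)) = (127 + 159/36)*(8*(-5)*(-7)) = (127 + 159*(1/36))*280 = (127 + 53/12)*280 = (1577/12)*280 = 110390/3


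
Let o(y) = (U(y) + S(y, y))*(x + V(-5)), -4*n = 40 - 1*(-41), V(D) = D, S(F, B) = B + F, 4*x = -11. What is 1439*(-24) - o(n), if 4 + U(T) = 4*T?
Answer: -284069/8 ≈ -35509.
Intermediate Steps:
x = -11/4 (x = (1/4)*(-11) = -11/4 ≈ -2.7500)
U(T) = -4 + 4*T
n = -81/4 (n = -(40 - 1*(-41))/4 = -(40 + 41)/4 = -1/4*81 = -81/4 ≈ -20.250)
o(y) = 31 - 93*y/2 (o(y) = ((-4 + 4*y) + (y + y))*(-11/4 - 5) = ((-4 + 4*y) + 2*y)*(-31/4) = (-4 + 6*y)*(-31/4) = 31 - 93*y/2)
1439*(-24) - o(n) = 1439*(-24) - (31 - 93/2*(-81/4)) = -34536 - (31 + 7533/8) = -34536 - 1*7781/8 = -34536 - 7781/8 = -284069/8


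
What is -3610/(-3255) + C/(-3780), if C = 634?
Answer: 7879/8370 ≈ 0.94134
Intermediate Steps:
-3610/(-3255) + C/(-3780) = -3610/(-3255) + 634/(-3780) = -3610*(-1/3255) + 634*(-1/3780) = 722/651 - 317/1890 = 7879/8370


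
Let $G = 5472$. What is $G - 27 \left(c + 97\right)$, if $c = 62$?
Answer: $1179$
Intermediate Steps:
$G - 27 \left(c + 97\right) = 5472 - 27 \left(62 + 97\right) = 5472 - 4293 = 1179$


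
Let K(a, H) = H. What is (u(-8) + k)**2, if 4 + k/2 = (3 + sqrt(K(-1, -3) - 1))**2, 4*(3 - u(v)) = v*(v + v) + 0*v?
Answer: 153 - 1296*I ≈ 153.0 - 1296.0*I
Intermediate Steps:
u(v) = 3 - v**2/2 (u(v) = 3 - (v*(v + v) + 0*v)/4 = 3 - (v*(2*v) + 0)/4 = 3 - (2*v**2 + 0)/4 = 3 - v**2/2)
k = -8 + 2*(3 + 2*I)**2 (k = -8 + 2*(3 + sqrt(-3 - 1))**2 = -8 + 2*(3 + sqrt(-4))**2 = -8 + 2*(3 + 2*I)**2 ≈ 2.0 + 24.0*I)
(u(-8) + k)**2 = ((3 - 1/2*(-8)**2) + (2 + 24*I))**2 = ((3 - 1/2*64) + (2 + 24*I))**2 = ((3 - 32) + (2 + 24*I))**2 = (-29 + (2 + 24*I))**2 = (-27 + 24*I)**2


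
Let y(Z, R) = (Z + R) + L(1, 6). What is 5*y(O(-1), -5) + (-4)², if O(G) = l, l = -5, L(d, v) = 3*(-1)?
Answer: -49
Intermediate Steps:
L(d, v) = -3
O(G) = -5
y(Z, R) = -3 + R + Z (y(Z, R) = (Z + R) - 3 = (R + Z) - 3 = -3 + R + Z)
5*y(O(-1), -5) + (-4)² = 5*(-3 - 5 - 5) + (-4)² = 5*(-13) + 16 = -65 + 16 = -49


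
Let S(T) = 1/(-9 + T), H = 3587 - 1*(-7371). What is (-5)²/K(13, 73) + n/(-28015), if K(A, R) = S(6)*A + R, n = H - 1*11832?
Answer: 2281169/5771090 ≈ 0.39528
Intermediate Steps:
H = 10958 (H = 3587 + 7371 = 10958)
n = -874 (n = 10958 - 1*11832 = 10958 - 11832 = -874)
K(A, R) = R - A/3 (K(A, R) = A/(-9 + 6) + R = A/(-3) + R = -A/3 + R = R - A/3)
(-5)²/K(13, 73) + n/(-28015) = (-5)²/(73 - ⅓*13) - 874/(-28015) = 25/(73 - 13/3) - 874*(-1/28015) = 25/(206/3) + 874/28015 = 25*(3/206) + 874/28015 = 75/206 + 874/28015 = 2281169/5771090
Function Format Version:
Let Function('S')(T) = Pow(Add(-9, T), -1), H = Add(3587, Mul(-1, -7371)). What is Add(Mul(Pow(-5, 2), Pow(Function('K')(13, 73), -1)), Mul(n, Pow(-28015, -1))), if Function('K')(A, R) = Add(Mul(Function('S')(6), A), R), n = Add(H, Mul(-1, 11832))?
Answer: Rational(2281169, 5771090) ≈ 0.39528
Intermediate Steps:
H = 10958 (H = Add(3587, 7371) = 10958)
n = -874 (n = Add(10958, Mul(-1, 11832)) = Add(10958, -11832) = -874)
Function('K')(A, R) = Add(R, Mul(Rational(-1, 3), A)) (Function('K')(A, R) = Add(Mul(Pow(Add(-9, 6), -1), A), R) = Add(Mul(Pow(-3, -1), A), R) = Add(Mul(Rational(-1, 3), A), R) = Add(R, Mul(Rational(-1, 3), A)))
Add(Mul(Pow(-5, 2), Pow(Function('K')(13, 73), -1)), Mul(n, Pow(-28015, -1))) = Add(Mul(Pow(-5, 2), Pow(Add(73, Mul(Rational(-1, 3), 13)), -1)), Mul(-874, Pow(-28015, -1))) = Add(Mul(25, Pow(Add(73, Rational(-13, 3)), -1)), Mul(-874, Rational(-1, 28015))) = Add(Mul(25, Pow(Rational(206, 3), -1)), Rational(874, 28015)) = Add(Mul(25, Rational(3, 206)), Rational(874, 28015)) = Add(Rational(75, 206), Rational(874, 28015)) = Rational(2281169, 5771090)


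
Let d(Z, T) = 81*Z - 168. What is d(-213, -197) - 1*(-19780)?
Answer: 2359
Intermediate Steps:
d(Z, T) = -168 + 81*Z
d(-213, -197) - 1*(-19780) = (-168 + 81*(-213)) - 1*(-19780) = (-168 - 17253) + 19780 = -17421 + 19780 = 2359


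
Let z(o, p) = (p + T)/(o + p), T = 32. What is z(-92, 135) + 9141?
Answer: 393230/43 ≈ 9144.9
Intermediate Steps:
z(o, p) = (32 + p)/(o + p) (z(o, p) = (p + 32)/(o + p) = (32 + p)/(o + p))
z(-92, 135) + 9141 = (32 + 135)/(-92 + 135) + 9141 = 167/43 + 9141 = 393230/43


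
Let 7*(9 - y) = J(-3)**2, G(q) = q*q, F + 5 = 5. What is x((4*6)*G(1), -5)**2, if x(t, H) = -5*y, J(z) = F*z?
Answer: 2025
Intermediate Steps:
F = 0 (F = -5 + 5 = 0)
J(z) = 0 (J(z) = 0*z = 0)
G(q) = q**2
y = 9 (y = 9 - 1/7*0**2 = 9 - 1/7*0 = 9 + 0 = 9)
x(t, H) = -45 (x(t, H) = -5*9 = -45)
x((4*6)*G(1), -5)**2 = (-45)**2 = 2025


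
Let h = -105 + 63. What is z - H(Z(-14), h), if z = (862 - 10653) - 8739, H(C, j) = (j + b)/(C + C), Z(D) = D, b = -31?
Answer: -518913/28 ≈ -18533.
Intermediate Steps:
h = -42
H(C, j) = (-31 + j)/(2*C) (H(C, j) = (j - 31)/(C + C) = (-31 + j)/((2*C)) = (-31 + j)*(1/(2*C)) = (-31 + j)/(2*C))
z = -18530 (z = -9791 - 8739 = -18530)
z - H(Z(-14), h) = -18530 - (-31 - 42)/(2*(-14)) = -18530 - (-1)*(-73)/(2*14) = -18530 - 1*73/28 = -18530 - 73/28 = -518913/28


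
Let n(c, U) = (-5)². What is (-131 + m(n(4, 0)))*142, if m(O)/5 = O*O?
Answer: 425148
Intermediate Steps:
n(c, U) = 25
m(O) = 5*O² (m(O) = 5*(O*O) = 5*O²)
(-131 + m(n(4, 0)))*142 = (-131 + 5*25²)*142 = (-131 + 5*625)*142 = (-131 + 3125)*142 = 2994*142 = 425148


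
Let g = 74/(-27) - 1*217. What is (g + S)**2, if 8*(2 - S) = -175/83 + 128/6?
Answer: 15576748734121/321413184 ≈ 48463.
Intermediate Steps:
S = -803/1992 (S = 2 - (-175/83 + 128/6)/8 = 2 - (-175*1/83 + 128*(1/6))/8 = 2 - (-175/83 + 64/3)/8 = 2 - 1/8*4787/249 = 2 - 4787/1992 = -803/1992 ≈ -0.40311)
g = -5933/27 (g = 74*(-1/27) - 217 = -74/27 - 217 = -5933/27 ≈ -219.74)
(g + S)**2 = (-5933/27 - 803/1992)**2 = (-3946739/17928)**2 = 15576748734121/321413184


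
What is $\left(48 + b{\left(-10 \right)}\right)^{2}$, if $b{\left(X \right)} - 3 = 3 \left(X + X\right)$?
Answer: $81$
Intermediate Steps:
$b{\left(X \right)} = 3 + 6 X$ ($b{\left(X \right)} = 3 + 3 \left(X + X\right) = 3 + 3 \cdot 2 X = 3 + 6 X$)
$\left(48 + b{\left(-10 \right)}\right)^{2} = \left(48 + \left(3 + 6 \left(-10\right)\right)\right)^{2} = \left(48 + \left(3 - 60\right)\right)^{2} = \left(48 - 57\right)^{2} = \left(-9\right)^{2} = 81$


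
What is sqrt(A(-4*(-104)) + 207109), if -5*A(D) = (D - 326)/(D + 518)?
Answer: sqrt(45168190498)/467 ≈ 455.09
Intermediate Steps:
A(D) = -(-326 + D)/(5*(518 + D)) (A(D) = -(D - 326)/(5*(D + 518)) = -(-326 + D)/(5*(518 + D)))
sqrt(A(-4*(-104)) + 207109) = sqrt((326 - (-4)*(-104))/(5*(518 - 4*(-104))) + 207109) = sqrt((326 - 1*416)/(5*(518 + 416)) + 207109) = sqrt((1/5)*(326 - 416)/934 + 207109) = sqrt((1/5)*(1/934)*(-90) + 207109) = sqrt(-9/467 + 207109) = sqrt(96719894/467) = sqrt(45168190498)/467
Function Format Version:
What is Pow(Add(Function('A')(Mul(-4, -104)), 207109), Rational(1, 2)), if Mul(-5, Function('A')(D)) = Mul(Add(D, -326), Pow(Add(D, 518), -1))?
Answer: Mul(Rational(1, 467), Pow(45168190498, Rational(1, 2))) ≈ 455.09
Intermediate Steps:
Function('A')(D) = Mul(Rational(-1, 5), Pow(Add(518, D), -1), Add(-326, D)) (Function('A')(D) = Mul(Rational(-1, 5), Mul(Add(D, -326), Pow(Add(D, 518), -1))) = Mul(Rational(-1, 5), Mul(Add(-326, D), Pow(Add(518, D), -1))) = Mul(Rational(-1, 5), Mul(Pow(Add(518, D), -1), Add(-326, D))) = Mul(Rational(-1, 5), Pow(Add(518, D), -1), Add(-326, D)))
Pow(Add(Function('A')(Mul(-4, -104)), 207109), Rational(1, 2)) = Pow(Add(Mul(Rational(1, 5), Pow(Add(518, Mul(-4, -104)), -1), Add(326, Mul(-1, Mul(-4, -104)))), 207109), Rational(1, 2)) = Pow(Add(Mul(Rational(1, 5), Pow(Add(518, 416), -1), Add(326, Mul(-1, 416))), 207109), Rational(1, 2)) = Pow(Add(Mul(Rational(1, 5), Pow(934, -1), Add(326, -416)), 207109), Rational(1, 2)) = Pow(Add(Mul(Rational(1, 5), Rational(1, 934), -90), 207109), Rational(1, 2)) = Pow(Add(Rational(-9, 467), 207109), Rational(1, 2)) = Pow(Rational(96719894, 467), Rational(1, 2)) = Mul(Rational(1, 467), Pow(45168190498, Rational(1, 2)))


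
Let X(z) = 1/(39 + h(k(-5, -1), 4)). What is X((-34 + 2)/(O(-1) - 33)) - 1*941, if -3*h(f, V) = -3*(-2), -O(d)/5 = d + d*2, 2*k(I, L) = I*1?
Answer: -34816/37 ≈ -940.97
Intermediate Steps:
k(I, L) = I/2 (k(I, L) = (I*1)/2 = I/2)
O(d) = -15*d (O(d) = -5*(d + d*2) = -5*(d + 2*d) = -15*d)
h(f, V) = -2 (h(f, V) = -(-1)*(-2) = -⅓*6 = -2)
X(z) = 1/37 (X(z) = 1/(39 - 2) = 1/37)
X((-34 + 2)/(O(-1) - 33)) - 1*941 = 1/37 - 1*941 = 1/37 - 941 = -34816/37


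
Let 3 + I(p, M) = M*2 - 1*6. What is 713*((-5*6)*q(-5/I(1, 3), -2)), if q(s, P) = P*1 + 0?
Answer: 42780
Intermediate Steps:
I(p, M) = -9 + 2*M (I(p, M) = -3 + (M*2 - 1*6) = -3 + (2*M - 6) = -3 + (-6 + 2*M) = -9 + 2*M)
q(s, P) = P (q(s, P) = P + 0 = P)
713*((-5*6)*q(-5/I(1, 3), -2)) = 713*(-5*6*(-2)) = 713*(-30*(-2)) = 713*60 = 42780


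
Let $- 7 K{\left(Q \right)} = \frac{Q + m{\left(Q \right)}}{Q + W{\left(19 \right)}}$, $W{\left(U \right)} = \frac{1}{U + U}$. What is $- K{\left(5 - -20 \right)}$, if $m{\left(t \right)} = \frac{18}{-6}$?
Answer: $\frac{836}{6657} \approx 0.12558$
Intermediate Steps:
$W{\left(U \right)} = \frac{1}{2 U}$
$m{\left(t \right)} = -3$ ($m{\left(t \right)} = 18 \left(- \frac{1}{6}\right) = -3$)
$K{\left(Q \right)} = - \frac{-3 + Q}{7 \left(\frac{1}{38} + Q\right)}$ ($K{\left(Q \right)} = - \frac{\left(Q - 3\right) \frac{1}{Q + \frac{1}{2 \cdot 19}}}{7} = - \frac{\left(-3 + Q\right) \frac{1}{Q + \frac{1}{2} \cdot \frac{1}{19}}}{7} = - \frac{\left(-3 + Q\right) \frac{1}{Q + \frac{1}{38}}}{7} = - \frac{\left(-3 + Q\right) \frac{1}{\frac{1}{38} + Q}}{7} = - \frac{\frac{1}{\frac{1}{38} + Q} \left(-3 + Q\right)}{7} = - \frac{-3 + Q}{7 \left(\frac{1}{38} + Q\right)}$)
$- K{\left(5 - -20 \right)} = - \frac{38 \left(3 - \left(5 - -20\right)\right)}{7 \left(1 + 38 \left(5 - -20\right)\right)} = - \frac{38 \left(3 - \left(5 + 20\right)\right)}{7 \left(1 + 38 \left(5 + 20\right)\right)} = - \frac{38 \left(3 - 25\right)}{7 \left(1 + 38 \cdot 25\right)} = - \frac{38 \left(3 - 25\right)}{7 \left(1 + 950\right)} = - \frac{38 \left(-22\right)}{7 \cdot 951} = \left(-1\right) \left(- \frac{836}{6657}\right) = \frac{836}{6657}$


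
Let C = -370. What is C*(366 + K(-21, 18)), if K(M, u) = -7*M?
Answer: -189810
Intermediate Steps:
C*(366 + K(-21, 18)) = -370*(366 - 7*(-21)) = -370*(366 + 147) = -370*513 = -189810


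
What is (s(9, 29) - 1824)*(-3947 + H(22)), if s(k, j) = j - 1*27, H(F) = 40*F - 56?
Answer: 5690106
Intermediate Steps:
H(F) = -56 + 40*F
s(k, j) = -27 + j (s(k, j) = j - 27 = -27 + j)
(s(9, 29) - 1824)*(-3947 + H(22)) = ((-27 + 29) - 1824)*(-3947 + (-56 + 40*22)) = (2 - 1824)*(-3947 + (-56 + 880)) = -1822*(-3947 + 824) = -1822*(-3123) = 5690106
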